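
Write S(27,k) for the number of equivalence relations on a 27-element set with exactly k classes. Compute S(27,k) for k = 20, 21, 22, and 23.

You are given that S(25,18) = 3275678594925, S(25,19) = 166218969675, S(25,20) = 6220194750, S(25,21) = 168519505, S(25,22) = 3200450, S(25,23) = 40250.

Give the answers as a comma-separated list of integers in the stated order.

@26  (26,19):166218969675·19+3275678594925→6433839018750, (26,20):6220194750·20+166218969675→290622864675, (26,21):168519505·21+6220194750→9759104355, (26,22):3200450·22+168519505→238929405, (26,23):40250·23+3200450→4126200
@27  (27,20):290622864675·20+6433839018750→12246296312250, (27,21):9759104355·21+290622864675→495564056130, (27,22):238929405·22+9759104355→15015551265, (27,23):4126200·23+238929405→333832005
Read S(27,20) = 12246296312250, S(27,21) = 495564056130, S(27,22) = 15015551265, S(27,23) = 333832005.

12246296312250, 495564056130, 15015551265, 333832005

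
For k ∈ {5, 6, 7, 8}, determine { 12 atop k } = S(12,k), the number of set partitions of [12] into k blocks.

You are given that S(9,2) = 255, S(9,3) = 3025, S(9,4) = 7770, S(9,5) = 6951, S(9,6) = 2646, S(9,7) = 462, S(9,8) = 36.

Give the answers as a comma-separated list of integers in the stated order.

1379400, 1323652, 627396, 159027

row 10: T[10][3]=3·3025+255=9330  T[10][4]=4·7770+3025=34105  T[10][5]=5·6951+7770=42525  T[10][6]=6·2646+6951=22827  T[10][7]=7·462+2646=5880  T[10][8]=8·36+462=750
row 11: T[11][4]=4·34105+9330=145750  T[11][5]=5·42525+34105=246730  T[11][6]=6·22827+42525=179487  T[11][7]=7·5880+22827=63987  T[11][8]=8·750+5880=11880
row 12: T[12][5]=5·246730+145750=1379400  T[12][6]=6·179487+246730=1323652  T[12][7]=7·63987+179487=627396  T[12][8]=8·11880+63987=159027
Read S(12,5) = 1379400, S(12,6) = 1323652, S(12,7) = 627396, S(12,8) = 159027.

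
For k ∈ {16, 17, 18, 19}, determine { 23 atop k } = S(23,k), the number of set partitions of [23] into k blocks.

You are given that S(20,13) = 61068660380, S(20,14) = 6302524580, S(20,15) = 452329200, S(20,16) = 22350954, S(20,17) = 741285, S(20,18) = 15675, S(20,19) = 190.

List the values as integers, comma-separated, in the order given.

row 21: T[21][14]=14·6302524580+61068660380=149304004500  T[21][15]=15·452329200+6302524580=13087462580  T[21][16]=16·22350954+452329200=809944464  T[21][17]=17·741285+22350954=34952799  T[21][18]=18·15675+741285=1023435  T[21][19]=19·190+15675=19285
row 22: T[22][15]=15·13087462580+149304004500=345615943200  T[22][16]=16·809944464+13087462580=26046574004  T[22][17]=17·34952799+809944464=1404142047  T[22][18]=18·1023435+34952799=53374629  T[22][19]=19·19285+1023435=1389850
row 23: T[23][16]=16·26046574004+345615943200=762361127264  T[23][17]=17·1404142047+26046574004=49916988803  T[23][18]=18·53374629+1404142047=2364885369  T[23][19]=19·1389850+53374629=79781779
Read S(23,16) = 762361127264, S(23,17) = 49916988803, S(23,18) = 2364885369, S(23,19) = 79781779.

762361127264, 49916988803, 2364885369, 79781779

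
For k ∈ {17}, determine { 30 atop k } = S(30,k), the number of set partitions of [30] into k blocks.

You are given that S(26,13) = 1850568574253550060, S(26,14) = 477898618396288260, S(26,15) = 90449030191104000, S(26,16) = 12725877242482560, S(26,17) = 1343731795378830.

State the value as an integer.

511605167806434372210

i=27: T(27,14)=1850568574253550060+14·477898618396288260=8541149231801585700 | T(27,15)=477898618396288260+15·90449030191104000=1834634071262848260 | T(27,16)=90449030191104000+16·12725877242482560=294063066070824960 | T(27,17)=12725877242482560+17·1343731795378830=35569317763922670
i=28: T(28,15)=8541149231801585700+15·1834634071262848260=36060660300744309600 | T(28,16)=1834634071262848260+16·294063066070824960=6539643128396047620 | T(28,17)=294063066070824960+17·35569317763922670=898741468057510350
i=29: T(29,16)=36060660300744309600+16·6539643128396047620=140694950355081071520 | T(29,17)=6539643128396047620+17·898741468057510350=21818248085373723570
i=30: T(30,17)=140694950355081071520+17·21818248085373723570=511605167806434372210
Read S(30,17) = 511605167806434372210.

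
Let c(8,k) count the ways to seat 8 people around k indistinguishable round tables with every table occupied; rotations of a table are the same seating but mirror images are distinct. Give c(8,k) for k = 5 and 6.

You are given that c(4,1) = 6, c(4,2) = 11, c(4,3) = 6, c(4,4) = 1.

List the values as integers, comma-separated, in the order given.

[5] T[5,2]:4*11+6=50 · T[5,3]:4*6+11=35 · T[5,4]:4*1+6=10 · T[5,5]:4*0+1=1
[6] T[6,3]:5*35+50=225 · T[6,4]:5*10+35=85 · T[6,5]:5*1+10=15 · T[6,6]:5*0+1=1
[7] T[7,4]:6*85+225=735 · T[7,5]:6*15+85=175 · T[7,6]:6*1+15=21
[8] T[8,5]:7*175+735=1960 · T[8,6]:7*21+175=322
Read c(8,5) = 1960, c(8,6) = 322.

1960, 322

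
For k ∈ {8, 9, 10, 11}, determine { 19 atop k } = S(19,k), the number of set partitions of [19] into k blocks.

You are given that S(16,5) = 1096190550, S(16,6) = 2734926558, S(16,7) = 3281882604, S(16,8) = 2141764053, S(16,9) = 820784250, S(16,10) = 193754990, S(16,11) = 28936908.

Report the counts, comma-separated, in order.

1709751003480, 1144614626805, 477297033785, 129413217791

row 17: T[17][6]=6·2734926558+1096190550=17505749898  T[17][7]=7·3281882604+2734926558=25708104786  T[17][8]=8·2141764053+3281882604=20415995028  T[17][9]=9·820784250+2141764053=9528822303  T[17][10]=10·193754990+820784250=2758334150  T[17][11]=11·28936908+193754990=512060978
row 18: T[18][7]=7·25708104786+17505749898=197462483400  T[18][8]=8·20415995028+25708104786=189036065010  T[18][9]=9·9528822303+20415995028=106175395755  T[18][10]=10·2758334150+9528822303=37112163803  T[18][11]=11·512060978+2758334150=8391004908
row 19: T[19][8]=8·189036065010+197462483400=1709751003480  T[19][9]=9·106175395755+189036065010=1144614626805  T[19][10]=10·37112163803+106175395755=477297033785  T[19][11]=11·8391004908+37112163803=129413217791
Read S(19,8) = 1709751003480, S(19,9) = 1144614626805, S(19,10) = 477297033785, S(19,11) = 129413217791.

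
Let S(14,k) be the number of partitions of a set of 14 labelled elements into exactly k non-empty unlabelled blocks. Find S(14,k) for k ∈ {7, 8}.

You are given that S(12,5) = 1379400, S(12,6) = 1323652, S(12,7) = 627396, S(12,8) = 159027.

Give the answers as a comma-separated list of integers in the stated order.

49329280, 20912320

r13: T_13,6=6×1323652+1379400=9321312; T_13,7=7×627396+1323652=5715424; T_13,8=8×159027+627396=1899612
r14: T_14,7=7×5715424+9321312=49329280; T_14,8=8×1899612+5715424=20912320
Read S(14,7) = 49329280, S(14,8) = 20912320.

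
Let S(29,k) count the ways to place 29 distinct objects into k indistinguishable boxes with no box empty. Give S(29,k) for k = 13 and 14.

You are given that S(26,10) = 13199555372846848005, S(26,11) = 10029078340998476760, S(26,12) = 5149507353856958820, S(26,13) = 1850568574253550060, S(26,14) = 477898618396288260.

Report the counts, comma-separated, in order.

6855064482242755179765, 2534474684137526739000

[27] T[27,11]:11*10029078340998476760+13199555372846848005=123519417123830092365 · T[27,12]:12*5149507353856958820+10029078340998476760=71823166587281982600 · T[27,13]:13*1850568574253550060+5149507353856958820=29206898819153109600 · T[27,14]:14*477898618396288260+1850568574253550060=8541149231801585700
[28] T[28,12]:12*71823166587281982600+123519417123830092365=985397416171213883565 · T[28,13]:13*29206898819153109600+71823166587281982600=451512851236272407400 · T[28,14]:14*8541149231801585700+29206898819153109600=148782988064375309400
[29] T[29,13]:13*451512851236272407400+985397416171213883565=6855064482242755179765 · T[29,14]:14*148782988064375309400+451512851236272407400=2534474684137526739000
Read S(29,13) = 6855064482242755179765, S(29,14) = 2534474684137526739000.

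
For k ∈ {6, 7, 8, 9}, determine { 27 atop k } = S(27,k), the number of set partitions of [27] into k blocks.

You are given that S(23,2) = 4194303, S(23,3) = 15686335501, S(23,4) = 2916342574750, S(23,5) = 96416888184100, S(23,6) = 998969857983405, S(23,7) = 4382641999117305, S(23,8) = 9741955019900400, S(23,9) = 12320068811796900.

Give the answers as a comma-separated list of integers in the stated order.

1359801318005044551, 11647571772911241531, 47628831813556336200, 106563273280541795575

r24: T_24,3=3×15686335501+4194303=47063200806; T_24,4=4×2916342574750+15686335501=11681056634501; T_24,5=5×96416888184100+2916342574750=485000783495250; T_24,6=6×998969857983405+96416888184100=6090236036084530; T_24,7=7×4382641999117305+998969857983405=31677463851804540; T_24,8=8×9741955019900400+4382641999117305=82318282158320505; T_24,9=9×12320068811796900+9741955019900400=120622574326072500
r25: T_25,4=4×11681056634501+47063200806=46771289738810; T_25,5=5×485000783495250+11681056634501=2436684974110751; T_25,6=6×6090236036084530+485000783495250=37026417000002430; T_25,7=7×31677463851804540+6090236036084530=227832482998716310; T_25,8=8×82318282158320505+31677463851804540=690223721118368580; T_25,9=9×120622574326072500+82318282158320505=1167921451092973005
r26: T_26,5=5×2436684974110751+46771289738810=12230196160292565; T_26,6=6×37026417000002430+2436684974110751=224595186974125331; T_26,7=7×227832482998716310+37026417000002430=1631853797991016600; T_26,8=8×690223721118368580+227832482998716310=5749622251945664950; T_26,9=9×1167921451092973005+690223721118368580=11201516780955125625
r27: T_27,6=6×224595186974125331+12230196160292565=1359801318005044551; T_27,7=7×1631853797991016600+224595186974125331=11647571772911241531; T_27,8=8×5749622251945664950+1631853797991016600=47628831813556336200; T_27,9=9×11201516780955125625+5749622251945664950=106563273280541795575
Read S(27,6) = 1359801318005044551, S(27,7) = 11647571772911241531, S(27,8) = 47628831813556336200, S(27,9) = 106563273280541795575.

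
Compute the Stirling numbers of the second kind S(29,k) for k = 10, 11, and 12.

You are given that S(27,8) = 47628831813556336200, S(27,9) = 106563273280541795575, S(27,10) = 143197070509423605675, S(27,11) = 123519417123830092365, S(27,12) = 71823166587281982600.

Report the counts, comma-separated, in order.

16392038075086211019625, 18059551225961878690915, 13326679652926121224470

i=28: T(28,9)=47628831813556336200+9·106563273280541795575=1006698291338432496375 | T(28,10)=106563273280541795575+10·143197070509423605675=1538533978374777852325 | T(28,11)=143197070509423605675+11·123519417123830092365=1501910658871554621690 | T(28,12)=123519417123830092365+12·71823166587281982600=985397416171213883565
i=29: T(29,10)=1006698291338432496375+10·1538533978374777852325=16392038075086211019625 | T(29,11)=1538533978374777852325+11·1501910658871554621690=18059551225961878690915 | T(29,12)=1501910658871554621690+12·985397416171213883565=13326679652926121224470
Read S(29,10) = 16392038075086211019625, S(29,11) = 18059551225961878690915, S(29,12) = 13326679652926121224470.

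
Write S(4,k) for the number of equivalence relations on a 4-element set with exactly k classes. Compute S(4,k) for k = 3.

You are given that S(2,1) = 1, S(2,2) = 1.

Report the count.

i=3: T(3,2)=1+2·1=3 | T(3,3)=1+3·0=1
i=4: T(4,3)=3+3·1=6
Read S(4,3) = 6.

6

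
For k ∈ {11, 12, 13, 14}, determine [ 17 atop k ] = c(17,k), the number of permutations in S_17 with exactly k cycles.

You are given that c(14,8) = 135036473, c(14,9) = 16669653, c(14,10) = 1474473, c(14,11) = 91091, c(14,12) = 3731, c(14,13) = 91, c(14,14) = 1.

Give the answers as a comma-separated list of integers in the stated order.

i=15: T(15,9)=135036473+14·16669653=368411615 | T(15,10)=16669653+14·1474473=37312275 | T(15,11)=1474473+14·91091=2749747 | T(15,12)=91091+14·3731=143325 | T(15,13)=3731+14·91=5005 | T(15,14)=91+14·1=105
i=16: T(16,10)=368411615+15·37312275=928095740 | T(16,11)=37312275+15·2749747=78558480 | T(16,12)=2749747+15·143325=4899622 | T(16,13)=143325+15·5005=218400 | T(16,14)=5005+15·105=6580
i=17: T(17,11)=928095740+16·78558480=2185031420 | T(17,12)=78558480+16·4899622=156952432 | T(17,13)=4899622+16·218400=8394022 | T(17,14)=218400+16·6580=323680
Read c(17,11) = 2185031420, c(17,12) = 156952432, c(17,13) = 8394022, c(17,14) = 323680.

2185031420, 156952432, 8394022, 323680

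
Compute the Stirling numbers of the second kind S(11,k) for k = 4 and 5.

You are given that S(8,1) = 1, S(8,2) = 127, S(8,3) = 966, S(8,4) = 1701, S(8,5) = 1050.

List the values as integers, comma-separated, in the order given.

row 9: T[9][2]=2·127+1=255  T[9][3]=3·966+127=3025  T[9][4]=4·1701+966=7770  T[9][5]=5·1050+1701=6951
row 10: T[10][3]=3·3025+255=9330  T[10][4]=4·7770+3025=34105  T[10][5]=5·6951+7770=42525
row 11: T[11][4]=4·34105+9330=145750  T[11][5]=5·42525+34105=246730
Read S(11,4) = 145750, S(11,5) = 246730.

145750, 246730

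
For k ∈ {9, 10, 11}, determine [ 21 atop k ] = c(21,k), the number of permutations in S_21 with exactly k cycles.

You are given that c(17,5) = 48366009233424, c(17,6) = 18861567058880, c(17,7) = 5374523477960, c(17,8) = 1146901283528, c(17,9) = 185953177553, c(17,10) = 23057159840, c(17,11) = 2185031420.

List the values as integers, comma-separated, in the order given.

row 18: T[18][6]=17·18861567058880+48366009233424=369012649234384  T[18][7]=17·5374523477960+18861567058880=110228466184200  T[18][8]=17·1146901283528+5374523477960=24871845297936  T[18][9]=17·185953177553+1146901283528=4308105301929  T[18][10]=17·23057159840+185953177553=577924894833  T[18][11]=17·2185031420+23057159840=60202693980
row 19: T[19][7]=18·110228466184200+369012649234384=2353125040549984  T[19][8]=18·24871845297936+110228466184200=557921681547048  T[19][9]=18·4308105301929+24871845297936=102417740732658  T[19][10]=18·577924894833+4308105301929=14710753408923  T[19][11]=18·60202693980+577924894833=1661573386473
row 20: T[20][8]=19·557921681547048+2353125040549984=12953636989943896  T[20][9]=19·102417740732658+557921681547048=2503858755467550  T[20][10]=19·14710753408923+102417740732658=381922055502195  T[20][11]=19·1661573386473+14710753408923=46280647751910
row 21: T[21][9]=20·2503858755467550+12953636989943896=63030812099294896  T[21][10]=20·381922055502195+2503858755467550=10142299865511450  T[21][11]=20·46280647751910+381922055502195=1307535010540395
Read c(21,9) = 63030812099294896, c(21,10) = 10142299865511450, c(21,11) = 1307535010540395.

63030812099294896, 10142299865511450, 1307535010540395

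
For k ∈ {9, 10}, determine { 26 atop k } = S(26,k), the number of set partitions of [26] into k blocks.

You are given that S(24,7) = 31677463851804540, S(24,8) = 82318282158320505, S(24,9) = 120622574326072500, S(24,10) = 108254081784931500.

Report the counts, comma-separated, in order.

11201516780955125625, 13199555372846848005

row 25: T[25][8]=8·82318282158320505+31677463851804540=690223721118368580  T[25][9]=9·120622574326072500+82318282158320505=1167921451092973005  T[25][10]=10·108254081784931500+120622574326072500=1203163392175387500
row 26: T[26][9]=9·1167921451092973005+690223721118368580=11201516780955125625  T[26][10]=10·1203163392175387500+1167921451092973005=13199555372846848005
Read S(26,9) = 11201516780955125625, S(26,10) = 13199555372846848005.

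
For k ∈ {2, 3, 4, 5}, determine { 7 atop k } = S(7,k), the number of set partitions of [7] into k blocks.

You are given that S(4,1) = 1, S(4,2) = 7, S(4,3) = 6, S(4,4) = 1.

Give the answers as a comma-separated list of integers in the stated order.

[5] T[5,1]:1*1+0=1 · T[5,2]:2*7+1=15 · T[5,3]:3*6+7=25 · T[5,4]:4*1+6=10 · T[5,5]:5*0+1=1
[6] T[6,1]:1*1+0=1 · T[6,2]:2*15+1=31 · T[6,3]:3*25+15=90 · T[6,4]:4*10+25=65 · T[6,5]:5*1+10=15
[7] T[7,2]:2*31+1=63 · T[7,3]:3*90+31=301 · T[7,4]:4*65+90=350 · T[7,5]:5*15+65=140
Read S(7,2) = 63, S(7,3) = 301, S(7,4) = 350, S(7,5) = 140.

63, 301, 350, 140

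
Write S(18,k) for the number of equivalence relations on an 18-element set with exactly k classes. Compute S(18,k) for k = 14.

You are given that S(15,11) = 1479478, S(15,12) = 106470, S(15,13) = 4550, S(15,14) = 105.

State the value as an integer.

[16] T[16,12]:12*106470+1479478=2757118 · T[16,13]:13*4550+106470=165620 · T[16,14]:14*105+4550=6020
[17] T[17,13]:13*165620+2757118=4910178 · T[17,14]:14*6020+165620=249900
[18] T[18,14]:14*249900+4910178=8408778
Read S(18,14) = 8408778.

8408778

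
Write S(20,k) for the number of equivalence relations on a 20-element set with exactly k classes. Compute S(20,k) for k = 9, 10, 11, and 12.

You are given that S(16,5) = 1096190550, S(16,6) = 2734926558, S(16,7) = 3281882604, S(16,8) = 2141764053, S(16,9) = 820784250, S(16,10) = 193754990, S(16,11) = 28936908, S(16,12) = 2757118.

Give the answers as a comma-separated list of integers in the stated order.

i=17: T(17,6)=1096190550+6·2734926558=17505749898 | T(17,7)=2734926558+7·3281882604=25708104786 | T(17,8)=3281882604+8·2141764053=20415995028 | T(17,9)=2141764053+9·820784250=9528822303 | T(17,10)=820784250+10·193754990=2758334150 | T(17,11)=193754990+11·28936908=512060978 | T(17,12)=28936908+12·2757118=62022324
i=18: T(18,7)=17505749898+7·25708104786=197462483400 | T(18,8)=25708104786+8·20415995028=189036065010 | T(18,9)=20415995028+9·9528822303=106175395755 | T(18,10)=9528822303+10·2758334150=37112163803 | T(18,11)=2758334150+11·512060978=8391004908 | T(18,12)=512060978+12·62022324=1256328866
i=19: T(19,8)=197462483400+8·189036065010=1709751003480 | T(19,9)=189036065010+9·106175395755=1144614626805 | T(19,10)=106175395755+10·37112163803=477297033785 | T(19,11)=37112163803+11·8391004908=129413217791 | T(19,12)=8391004908+12·1256328866=23466951300
i=20: T(20,9)=1709751003480+9·1144614626805=12011282644725 | T(20,10)=1144614626805+10·477297033785=5917584964655 | T(20,11)=477297033785+11·129413217791=1900842429486 | T(20,12)=129413217791+12·23466951300=411016633391
Read S(20,9) = 12011282644725, S(20,10) = 5917584964655, S(20,11) = 1900842429486, S(20,12) = 411016633391.

12011282644725, 5917584964655, 1900842429486, 411016633391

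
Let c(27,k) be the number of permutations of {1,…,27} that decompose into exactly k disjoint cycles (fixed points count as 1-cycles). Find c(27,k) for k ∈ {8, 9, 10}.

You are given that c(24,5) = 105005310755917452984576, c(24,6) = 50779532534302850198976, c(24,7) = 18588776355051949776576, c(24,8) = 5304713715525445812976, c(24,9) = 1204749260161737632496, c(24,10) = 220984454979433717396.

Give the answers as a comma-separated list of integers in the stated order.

121502371102392939781636800, 30180059720580991603896800, 6121499916241722700424880

@25  (25,6):50779532534302850198976·24+105005310755917452984576→1323714091579185857760000, (25,7):18588776355051949776576·24+50779532534302850198976→496910165055549644836800, (25,8):5304713715525445812976·24+18588776355051949776576→145901905527662649288000, (25,9):1204749260161737632496·24+5304713715525445812976→34218695959407148992880, (25,10):220984454979433717396·24+1204749260161737632496→6508376179668146850000
@26  (26,7):496910165055549644836800·25+1323714091579185857760000→13746468217967926978680000, (26,8):145901905527662649288000·25+496910165055549644836800→4144457803247115877036800, (26,9):34218695959407148992880·25+145901905527662649288000→1001369304512841374110000, (26,10):6508376179668146850000·25+34218695959407148992880→196928100451110820242880
@27  (27,8):4144457803247115877036800·26+13746468217967926978680000→121502371102392939781636800, (27,9):1001369304512841374110000·26+4144457803247115877036800→30180059720580991603896800, (27,10):196928100451110820242880·26+1001369304512841374110000→6121499916241722700424880
Read c(27,8) = 121502371102392939781636800, c(27,9) = 30180059720580991603896800, c(27,10) = 6121499916241722700424880.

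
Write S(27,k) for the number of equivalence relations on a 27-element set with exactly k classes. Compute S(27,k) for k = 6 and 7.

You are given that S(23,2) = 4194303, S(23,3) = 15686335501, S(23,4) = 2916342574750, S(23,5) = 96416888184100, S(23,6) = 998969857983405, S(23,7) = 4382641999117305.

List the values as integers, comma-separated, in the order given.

row 24: T[24][3]=3·15686335501+4194303=47063200806  T[24][4]=4·2916342574750+15686335501=11681056634501  T[24][5]=5·96416888184100+2916342574750=485000783495250  T[24][6]=6·998969857983405+96416888184100=6090236036084530  T[24][7]=7·4382641999117305+998969857983405=31677463851804540
row 25: T[25][4]=4·11681056634501+47063200806=46771289738810  T[25][5]=5·485000783495250+11681056634501=2436684974110751  T[25][6]=6·6090236036084530+485000783495250=37026417000002430  T[25][7]=7·31677463851804540+6090236036084530=227832482998716310
row 26: T[26][5]=5·2436684974110751+46771289738810=12230196160292565  T[26][6]=6·37026417000002430+2436684974110751=224595186974125331  T[26][7]=7·227832482998716310+37026417000002430=1631853797991016600
row 27: T[27][6]=6·224595186974125331+12230196160292565=1359801318005044551  T[27][7]=7·1631853797991016600+224595186974125331=11647571772911241531
Read S(27,6) = 1359801318005044551, S(27,7) = 11647571772911241531.

1359801318005044551, 11647571772911241531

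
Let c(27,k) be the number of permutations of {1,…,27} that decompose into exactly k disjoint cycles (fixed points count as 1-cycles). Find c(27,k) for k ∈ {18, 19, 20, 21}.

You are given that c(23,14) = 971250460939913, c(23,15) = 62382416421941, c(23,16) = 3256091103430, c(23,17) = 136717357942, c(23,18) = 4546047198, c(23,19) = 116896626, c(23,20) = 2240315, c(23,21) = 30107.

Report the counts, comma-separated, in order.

28460103232088385, 1182329687817135, 40681506808800, 1145254303050

row 24: T[24][15]=23·62382416421941+971250460939913=2406046038644556  T[24][16]=23·3256091103430+62382416421941=137272511800831  T[24][17]=23·136717357942+3256091103430=6400590336096  T[24][18]=23·4546047198+136717357942=241276443496  T[24][19]=23·116896626+4546047198=7234669596  T[24][20]=23·2240315+116896626=168423871  T[24][21]=23·30107+2240315=2932776
row 25: T[25][16]=24·137272511800831+2406046038644556=5700586321864500  T[25][17]=24·6400590336096+137272511800831=290886679867135  T[25][18]=24·241276443496+6400590336096=12191224980000  T[25][19]=24·7234669596+241276443496=414908513800  T[25][20]=24·168423871+7234669596=11276842500  T[25][21]=24·2932776+168423871=238810495
row 26: T[26][17]=25·290886679867135+5700586321864500=12972753318542875  T[26][18]=25·12191224980000+290886679867135=595667304367135  T[26][19]=25·414908513800+12191224980000=22563937825000  T[26][20]=25·11276842500+414908513800=696829576300  T[26][21]=25·238810495+11276842500=17247104875
row 27: T[27][18]=26·595667304367135+12972753318542875=28460103232088385  T[27][19]=26·22563937825000+595667304367135=1182329687817135  T[27][20]=26·696829576300+22563937825000=40681506808800  T[27][21]=26·17247104875+696829576300=1145254303050
Read c(27,18) = 28460103232088385, c(27,19) = 1182329687817135, c(27,20) = 40681506808800, c(27,21) = 1145254303050.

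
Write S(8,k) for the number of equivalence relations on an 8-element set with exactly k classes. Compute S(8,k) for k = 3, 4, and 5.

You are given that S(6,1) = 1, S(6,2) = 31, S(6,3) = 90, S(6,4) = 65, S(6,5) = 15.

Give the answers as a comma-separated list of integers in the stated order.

row 7: T[7][2]=2·31+1=63  T[7][3]=3·90+31=301  T[7][4]=4·65+90=350  T[7][5]=5·15+65=140
row 8: T[8][3]=3·301+63=966  T[8][4]=4·350+301=1701  T[8][5]=5·140+350=1050
Read S(8,3) = 966, S(8,4) = 1701, S(8,5) = 1050.

966, 1701, 1050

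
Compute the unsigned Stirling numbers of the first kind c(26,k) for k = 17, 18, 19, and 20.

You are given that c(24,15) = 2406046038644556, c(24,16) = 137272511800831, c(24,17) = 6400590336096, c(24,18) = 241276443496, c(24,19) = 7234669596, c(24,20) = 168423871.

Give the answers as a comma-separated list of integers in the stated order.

row 25: T[25][16]=24·137272511800831+2406046038644556=5700586321864500  T[25][17]=24·6400590336096+137272511800831=290886679867135  T[25][18]=24·241276443496+6400590336096=12191224980000  T[25][19]=24·7234669596+241276443496=414908513800  T[25][20]=24·168423871+7234669596=11276842500
row 26: T[26][17]=25·290886679867135+5700586321864500=12972753318542875  T[26][18]=25·12191224980000+290886679867135=595667304367135  T[26][19]=25·414908513800+12191224980000=22563937825000  T[26][20]=25·11276842500+414908513800=696829576300
Read c(26,17) = 12972753318542875, c(26,18) = 595667304367135, c(26,19) = 22563937825000, c(26,20) = 696829576300.

12972753318542875, 595667304367135, 22563937825000, 696829576300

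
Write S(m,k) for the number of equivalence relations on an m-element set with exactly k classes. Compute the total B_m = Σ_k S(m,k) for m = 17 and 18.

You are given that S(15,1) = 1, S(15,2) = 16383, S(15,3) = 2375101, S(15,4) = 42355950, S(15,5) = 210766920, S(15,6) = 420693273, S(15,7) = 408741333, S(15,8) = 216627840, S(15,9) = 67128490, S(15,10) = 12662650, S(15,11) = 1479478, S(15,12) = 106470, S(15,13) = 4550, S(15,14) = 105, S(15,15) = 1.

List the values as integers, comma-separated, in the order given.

@16  (16,1):1·1+0→1, (16,2):16383·2+1→32767, (16,3):2375101·3+16383→7141686, (16,4):42355950·4+2375101→171798901, (16,5):210766920·5+42355950→1096190550, (16,6):420693273·6+210766920→2734926558, (16,7):408741333·7+420693273→3281882604, (16,8):216627840·8+408741333→2141764053, (16,9):67128490·9+216627840→820784250, (16,10):12662650·10+67128490→193754990, (16,11):1479478·11+12662650→28936908, (16,12):106470·12+1479478→2757118, (16,13):4550·13+106470→165620, (16,14):105·14+4550→6020, (16,15):1·15+105→120, (16,16):0·16+1→1
@17  (17,1):1·1+0→1, (17,2):32767·2+1→65535, (17,3):7141686·3+32767→21457825, (17,4):171798901·4+7141686→694337290, (17,5):1096190550·5+171798901→5652751651, (17,6):2734926558·6+1096190550→17505749898, (17,7):3281882604·7+2734926558→25708104786, (17,8):2141764053·8+3281882604→20415995028, (17,9):820784250·9+2141764053→9528822303, (17,10):193754990·10+820784250→2758334150, (17,11):28936908·11+193754990→512060978, (17,12):2757118·12+28936908→62022324, (17,13):165620·13+2757118→4910178, (17,14):6020·14+165620→249900, (17,15):120·15+6020→7820, (17,16):1·16+120→136, (17,17):0·17+1→1
@18  (18,1):1·1+0→1, (18,2):65535·2+1→131071, (18,3):21457825·3+65535→64439010, (18,4):694337290·4+21457825→2798806985, (18,5):5652751651·5+694337290→28958095545, (18,6):17505749898·6+5652751651→110687251039, (18,7):25708104786·7+17505749898→197462483400, (18,8):20415995028·8+25708104786→189036065010, (18,9):9528822303·9+20415995028→106175395755, (18,10):2758334150·10+9528822303→37112163803, (18,11):512060978·11+2758334150→8391004908, (18,12):62022324·12+512060978→1256328866, (18,13):4910178·13+62022324→125854638, (18,14):249900·14+4910178→8408778, (18,15):7820·15+249900→367200, (18,16):136·16+7820→9996, (18,17):1·17+136→153, (18,18):0·18+1→1
B_17 = ΣS(17,k) = 1+65535+21457825+694337290+5652751651+17505749898+25708104786+20415995028+9528822303+2758334150+512060978+62022324+4910178+249900+7820+136+1 = 82864869804
B_18 = ΣS(18,k) = 1+131071+64439010+2798806985+28958095545+110687251039+197462483400+189036065010+106175395755+37112163803+8391004908+1256328866+125854638+8408778+367200+9996+153+1 = 682076806159

82864869804, 682076806159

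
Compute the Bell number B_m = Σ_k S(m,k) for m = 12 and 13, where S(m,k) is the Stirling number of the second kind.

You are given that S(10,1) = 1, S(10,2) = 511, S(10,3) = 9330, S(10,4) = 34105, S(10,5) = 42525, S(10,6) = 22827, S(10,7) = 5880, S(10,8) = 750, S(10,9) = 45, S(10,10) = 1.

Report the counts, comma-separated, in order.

@11  (11,1):1·1+0→1, (11,2):511·2+1→1023, (11,3):9330·3+511→28501, (11,4):34105·4+9330→145750, (11,5):42525·5+34105→246730, (11,6):22827·6+42525→179487, (11,7):5880·7+22827→63987, (11,8):750·8+5880→11880, (11,9):45·9+750→1155, (11,10):1·10+45→55, (11,11):0·11+1→1
@12  (12,1):1·1+0→1, (12,2):1023·2+1→2047, (12,3):28501·3+1023→86526, (12,4):145750·4+28501→611501, (12,5):246730·5+145750→1379400, (12,6):179487·6+246730→1323652, (12,7):63987·7+179487→627396, (12,8):11880·8+63987→159027, (12,9):1155·9+11880→22275, (12,10):55·10+1155→1705, (12,11):1·11+55→66, (12,12):0·12+1→1
@13  (13,1):1·1+0→1, (13,2):2047·2+1→4095, (13,3):86526·3+2047→261625, (13,4):611501·4+86526→2532530, (13,5):1379400·5+611501→7508501, (13,6):1323652·6+1379400→9321312, (13,7):627396·7+1323652→5715424, (13,8):159027·8+627396→1899612, (13,9):22275·9+159027→359502, (13,10):1705·10+22275→39325, (13,11):66·11+1705→2431, (13,12):1·12+66→78, (13,13):0·13+1→1
B_12 = ΣS(12,k) = 1+2047+86526+611501+1379400+1323652+627396+159027+22275+1705+66+1 = 4213597
B_13 = ΣS(13,k) = 1+4095+261625+2532530+7508501+9321312+5715424+1899612+359502+39325+2431+78+1 = 27644437

4213597, 27644437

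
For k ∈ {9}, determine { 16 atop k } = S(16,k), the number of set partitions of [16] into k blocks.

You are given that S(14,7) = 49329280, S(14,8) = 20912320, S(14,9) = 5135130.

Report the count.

row 15: T[15][8]=8·20912320+49329280=216627840  T[15][9]=9·5135130+20912320=67128490
row 16: T[16][9]=9·67128490+216627840=820784250
Read S(16,9) = 820784250.

820784250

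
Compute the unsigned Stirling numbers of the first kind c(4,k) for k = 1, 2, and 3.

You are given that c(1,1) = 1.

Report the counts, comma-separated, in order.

@2  (2,1):1·1+0→1, (2,2):0·1+1→1
@3  (3,1):1·2+0→2, (3,2):1·2+1→3, (3,3):0·2+1→1
@4  (4,1):2·3+0→6, (4,2):3·3+2→11, (4,3):1·3+3→6
Read c(4,1) = 6, c(4,2) = 11, c(4,3) = 6.

6, 11, 6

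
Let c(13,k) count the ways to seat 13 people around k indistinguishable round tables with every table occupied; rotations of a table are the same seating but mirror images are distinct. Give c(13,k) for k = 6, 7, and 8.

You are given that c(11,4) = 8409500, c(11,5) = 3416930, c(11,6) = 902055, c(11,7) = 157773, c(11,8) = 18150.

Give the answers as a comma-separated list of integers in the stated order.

206070150, 44990231, 6926634

r12: T_12,5=11×3416930+8409500=45995730; T_12,6=11×902055+3416930=13339535; T_12,7=11×157773+902055=2637558; T_12,8=11×18150+157773=357423
r13: T_13,6=12×13339535+45995730=206070150; T_13,7=12×2637558+13339535=44990231; T_13,8=12×357423+2637558=6926634
Read c(13,6) = 206070150, c(13,7) = 44990231, c(13,8) = 6926634.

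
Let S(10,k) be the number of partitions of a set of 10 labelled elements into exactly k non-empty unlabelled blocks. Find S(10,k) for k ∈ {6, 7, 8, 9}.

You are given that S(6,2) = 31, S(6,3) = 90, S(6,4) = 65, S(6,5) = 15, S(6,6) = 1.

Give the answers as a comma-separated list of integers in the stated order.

@7  (7,3):90·3+31→301, (7,4):65·4+90→350, (7,5):15·5+65→140, (7,6):1·6+15→21, (7,7):0·7+1→1
@8  (8,4):350·4+301→1701, (8,5):140·5+350→1050, (8,6):21·6+140→266, (8,7):1·7+21→28, (8,8):0·8+1→1
@9  (9,5):1050·5+1701→6951, (9,6):266·6+1050→2646, (9,7):28·7+266→462, (9,8):1·8+28→36, (9,9):0·9+1→1
@10  (10,6):2646·6+6951→22827, (10,7):462·7+2646→5880, (10,8):36·8+462→750, (10,9):1·9+36→45
Read S(10,6) = 22827, S(10,7) = 5880, S(10,8) = 750, S(10,9) = 45.

22827, 5880, 750, 45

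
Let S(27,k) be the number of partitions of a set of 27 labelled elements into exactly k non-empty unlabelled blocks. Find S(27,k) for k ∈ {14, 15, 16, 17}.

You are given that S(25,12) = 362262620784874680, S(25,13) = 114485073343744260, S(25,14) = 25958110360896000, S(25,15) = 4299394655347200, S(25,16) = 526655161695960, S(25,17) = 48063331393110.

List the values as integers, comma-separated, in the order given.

8541149231801585700, 1834634071262848260, 294063066070824960, 35569317763922670

row 26: T[26][13]=13·114485073343744260+362262620784874680=1850568574253550060  T[26][14]=14·25958110360896000+114485073343744260=477898618396288260  T[26][15]=15·4299394655347200+25958110360896000=90449030191104000  T[26][16]=16·526655161695960+4299394655347200=12725877242482560  T[26][17]=17·48063331393110+526655161695960=1343731795378830
row 27: T[27][14]=14·477898618396288260+1850568574253550060=8541149231801585700  T[27][15]=15·90449030191104000+477898618396288260=1834634071262848260  T[27][16]=16·12725877242482560+90449030191104000=294063066070824960  T[27][17]=17·1343731795378830+12725877242482560=35569317763922670
Read S(27,14) = 8541149231801585700, S(27,15) = 1834634071262848260, S(27,16) = 294063066070824960, S(27,17) = 35569317763922670.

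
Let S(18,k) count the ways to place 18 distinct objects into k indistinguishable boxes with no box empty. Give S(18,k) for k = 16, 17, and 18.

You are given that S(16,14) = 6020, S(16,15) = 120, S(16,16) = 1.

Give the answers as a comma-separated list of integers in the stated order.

r17: T_17,15=15×120+6020=7820; T_17,16=16×1+120=136; T_17,17=17×0+1=1
r18: T_18,16=16×136+7820=9996; T_18,17=17×1+136=153; T_18,18=18×0+1=1
Read S(18,16) = 9996, S(18,17) = 153, S(18,18) = 1.

9996, 153, 1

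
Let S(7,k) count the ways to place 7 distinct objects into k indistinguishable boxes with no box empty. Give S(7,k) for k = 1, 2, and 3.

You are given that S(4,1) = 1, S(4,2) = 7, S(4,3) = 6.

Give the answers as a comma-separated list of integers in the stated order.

1, 63, 301

row 5: T[5][1]=1·1+0=1  T[5][2]=2·7+1=15  T[5][3]=3·6+7=25
row 6: T[6][1]=1·1+0=1  T[6][2]=2·15+1=31  T[6][3]=3·25+15=90
row 7: T[7][1]=1·1+0=1  T[7][2]=2·31+1=63  T[7][3]=3·90+31=301
Read S(7,1) = 1, S(7,2) = 63, S(7,3) = 301.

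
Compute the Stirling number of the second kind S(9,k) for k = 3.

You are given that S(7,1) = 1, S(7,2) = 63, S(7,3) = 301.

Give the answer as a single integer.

@8  (8,2):63·2+1→127, (8,3):301·3+63→966
@9  (9,3):966·3+127→3025
Read S(9,3) = 3025.

3025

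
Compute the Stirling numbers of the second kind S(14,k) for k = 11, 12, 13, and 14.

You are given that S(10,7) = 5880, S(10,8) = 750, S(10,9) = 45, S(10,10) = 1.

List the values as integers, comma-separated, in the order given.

66066, 3367, 91, 1

@11  (11,8):750·8+5880→11880, (11,9):45·9+750→1155, (11,10):1·10+45→55, (11,11):0·11+1→1
@12  (12,9):1155·9+11880→22275, (12,10):55·10+1155→1705, (12,11):1·11+55→66, (12,12):0·12+1→1
@13  (13,10):1705·10+22275→39325, (13,11):66·11+1705→2431, (13,12):1·12+66→78, (13,13):0·13+1→1
@14  (14,11):2431·11+39325→66066, (14,12):78·12+2431→3367, (14,13):1·13+78→91, (14,14):0·14+1→1
Read S(14,11) = 66066, S(14,12) = 3367, S(14,13) = 91, S(14,14) = 1.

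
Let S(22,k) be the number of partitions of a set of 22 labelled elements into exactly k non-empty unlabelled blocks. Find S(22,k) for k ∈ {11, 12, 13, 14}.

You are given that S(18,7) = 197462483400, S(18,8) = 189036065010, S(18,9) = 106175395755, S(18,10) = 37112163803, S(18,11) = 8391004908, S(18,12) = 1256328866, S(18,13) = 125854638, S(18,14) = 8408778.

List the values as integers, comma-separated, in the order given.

r19: T_19,8=8×189036065010+197462483400=1709751003480; T_19,9=9×106175395755+189036065010=1144614626805; T_19,10=10×37112163803+106175395755=477297033785; T_19,11=11×8391004908+37112163803=129413217791; T_19,12=12×1256328866+8391004908=23466951300; T_19,13=13×125854638+1256328866=2892439160; T_19,14=14×8408778+125854638=243577530
r20: T_20,9=9×1144614626805+1709751003480=12011282644725; T_20,10=10×477297033785+1144614626805=5917584964655; T_20,11=11×129413217791+477297033785=1900842429486; T_20,12=12×23466951300+129413217791=411016633391; T_20,13=13×2892439160+23466951300=61068660380; T_20,14=14×243577530+2892439160=6302524580
r21: T_21,10=10×5917584964655+12011282644725=71187132291275; T_21,11=11×1900842429486+5917584964655=26826851689001; T_21,12=12×411016633391+1900842429486=6833042030178; T_21,13=13×61068660380+411016633391=1204909218331; T_21,14=14×6302524580+61068660380=149304004500
r22: T_22,11=11×26826851689001+71187132291275=366282500870286; T_22,12=12×6833042030178+26826851689001=108823356051137; T_22,13=13×1204909218331+6833042030178=22496861868481; T_22,14=14×149304004500+1204909218331=3295165281331
Read S(22,11) = 366282500870286, S(22,12) = 108823356051137, S(22,13) = 22496861868481, S(22,14) = 3295165281331.

366282500870286, 108823356051137, 22496861868481, 3295165281331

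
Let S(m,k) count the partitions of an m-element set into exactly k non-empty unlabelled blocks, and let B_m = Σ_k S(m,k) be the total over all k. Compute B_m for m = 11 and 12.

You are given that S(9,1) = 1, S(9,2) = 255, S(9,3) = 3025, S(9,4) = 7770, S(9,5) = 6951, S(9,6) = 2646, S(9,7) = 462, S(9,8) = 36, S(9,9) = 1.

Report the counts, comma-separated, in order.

678570, 4213597

r10: T_10,1=1×1+0=1; T_10,2=2×255+1=511; T_10,3=3×3025+255=9330; T_10,4=4×7770+3025=34105; T_10,5=5×6951+7770=42525; T_10,6=6×2646+6951=22827; T_10,7=7×462+2646=5880; T_10,8=8×36+462=750; T_10,9=9×1+36=45; T_10,10=10×0+1=1
r11: T_11,1=1×1+0=1; T_11,2=2×511+1=1023; T_11,3=3×9330+511=28501; T_11,4=4×34105+9330=145750; T_11,5=5×42525+34105=246730; T_11,6=6×22827+42525=179487; T_11,7=7×5880+22827=63987; T_11,8=8×750+5880=11880; T_11,9=9×45+750=1155; T_11,10=10×1+45=55; T_11,11=11×0+1=1
r12: T_12,1=1×1+0=1; T_12,2=2×1023+1=2047; T_12,3=3×28501+1023=86526; T_12,4=4×145750+28501=611501; T_12,5=5×246730+145750=1379400; T_12,6=6×179487+246730=1323652; T_12,7=7×63987+179487=627396; T_12,8=8×11880+63987=159027; T_12,9=9×1155+11880=22275; T_12,10=10×55+1155=1705; T_12,11=11×1+55=66; T_12,12=12×0+1=1
B_11 = ΣS(11,k) = 1+1023+28501+145750+246730+179487+63987+11880+1155+55+1 = 678570
B_12 = ΣS(12,k) = 1+2047+86526+611501+1379400+1323652+627396+159027+22275+1705+66+1 = 4213597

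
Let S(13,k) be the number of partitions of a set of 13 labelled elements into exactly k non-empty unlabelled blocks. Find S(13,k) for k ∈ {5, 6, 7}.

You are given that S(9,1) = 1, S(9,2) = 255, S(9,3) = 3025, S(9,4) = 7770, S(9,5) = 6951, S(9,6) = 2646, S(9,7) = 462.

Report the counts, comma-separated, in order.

7508501, 9321312, 5715424

r10: T_10,2=2×255+1=511; T_10,3=3×3025+255=9330; T_10,4=4×7770+3025=34105; T_10,5=5×6951+7770=42525; T_10,6=6×2646+6951=22827; T_10,7=7×462+2646=5880
r11: T_11,3=3×9330+511=28501; T_11,4=4×34105+9330=145750; T_11,5=5×42525+34105=246730; T_11,6=6×22827+42525=179487; T_11,7=7×5880+22827=63987
r12: T_12,4=4×145750+28501=611501; T_12,5=5×246730+145750=1379400; T_12,6=6×179487+246730=1323652; T_12,7=7×63987+179487=627396
r13: T_13,5=5×1379400+611501=7508501; T_13,6=6×1323652+1379400=9321312; T_13,7=7×627396+1323652=5715424
Read S(13,5) = 7508501, S(13,6) = 9321312, S(13,7) = 5715424.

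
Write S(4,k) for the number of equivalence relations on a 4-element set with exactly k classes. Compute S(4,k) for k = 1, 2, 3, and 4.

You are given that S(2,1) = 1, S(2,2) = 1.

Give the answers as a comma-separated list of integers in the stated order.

1, 7, 6, 1

i=3: T(3,1)=0+1·1=1 | T(3,2)=1+2·1=3 | T(3,3)=1+3·0=1
i=4: T(4,1)=0+1·1=1 | T(4,2)=1+2·3=7 | T(4,3)=3+3·1=6 | T(4,4)=1+4·0=1
Read S(4,1) = 1, S(4,2) = 7, S(4,3) = 6, S(4,4) = 1.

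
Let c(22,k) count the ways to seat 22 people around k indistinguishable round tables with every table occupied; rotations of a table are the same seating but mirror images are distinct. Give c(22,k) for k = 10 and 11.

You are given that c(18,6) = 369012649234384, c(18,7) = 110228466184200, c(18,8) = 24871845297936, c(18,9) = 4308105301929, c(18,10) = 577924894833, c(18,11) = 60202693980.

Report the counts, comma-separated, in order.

276019109275035346, 37600535086859745

@19  (19,7):110228466184200·18+369012649234384→2353125040549984, (19,8):24871845297936·18+110228466184200→557921681547048, (19,9):4308105301929·18+24871845297936→102417740732658, (19,10):577924894833·18+4308105301929→14710753408923, (19,11):60202693980·18+577924894833→1661573386473
@20  (20,8):557921681547048·19+2353125040549984→12953636989943896, (20,9):102417740732658·19+557921681547048→2503858755467550, (20,10):14710753408923·19+102417740732658→381922055502195, (20,11):1661573386473·19+14710753408923→46280647751910
@21  (21,9):2503858755467550·20+12953636989943896→63030812099294896, (21,10):381922055502195·20+2503858755467550→10142299865511450, (21,11):46280647751910·20+381922055502195→1307535010540395
@22  (22,10):10142299865511450·21+63030812099294896→276019109275035346, (22,11):1307535010540395·21+10142299865511450→37600535086859745
Read c(22,10) = 276019109275035346, c(22,11) = 37600535086859745.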